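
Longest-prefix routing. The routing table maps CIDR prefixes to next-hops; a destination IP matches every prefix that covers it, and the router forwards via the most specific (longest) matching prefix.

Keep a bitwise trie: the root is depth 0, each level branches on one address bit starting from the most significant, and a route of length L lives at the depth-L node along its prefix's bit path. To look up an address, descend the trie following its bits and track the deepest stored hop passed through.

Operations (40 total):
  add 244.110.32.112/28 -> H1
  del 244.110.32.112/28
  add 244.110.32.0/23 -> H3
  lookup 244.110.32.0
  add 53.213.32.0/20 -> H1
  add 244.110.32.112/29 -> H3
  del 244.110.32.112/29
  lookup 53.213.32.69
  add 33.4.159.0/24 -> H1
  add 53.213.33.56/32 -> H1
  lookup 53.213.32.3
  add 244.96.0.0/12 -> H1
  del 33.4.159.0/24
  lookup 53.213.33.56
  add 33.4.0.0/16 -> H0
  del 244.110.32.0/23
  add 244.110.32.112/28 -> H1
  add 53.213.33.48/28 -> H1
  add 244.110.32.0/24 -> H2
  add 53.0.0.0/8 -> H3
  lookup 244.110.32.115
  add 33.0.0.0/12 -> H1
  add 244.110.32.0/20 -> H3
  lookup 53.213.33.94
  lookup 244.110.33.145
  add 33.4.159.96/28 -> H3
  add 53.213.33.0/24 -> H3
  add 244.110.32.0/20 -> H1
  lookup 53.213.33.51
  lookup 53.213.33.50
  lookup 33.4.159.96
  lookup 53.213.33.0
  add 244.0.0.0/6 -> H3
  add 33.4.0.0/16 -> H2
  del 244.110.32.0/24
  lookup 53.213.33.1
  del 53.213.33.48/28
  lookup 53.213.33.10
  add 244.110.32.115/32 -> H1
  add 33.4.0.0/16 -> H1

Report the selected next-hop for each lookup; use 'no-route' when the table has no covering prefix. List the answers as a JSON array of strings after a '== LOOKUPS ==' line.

Apply in order:
  + 244.110.32.112/28 (H1) depth=28
  - 244.110.32.112/28 clear@28
  + 244.110.32.0/23 (H3) depth=23
  lookup 244.110.32.0: bits 1111010001101110001000000 walk d0:-→d1:-→d2:-→d3:-→d4:-→d5:-→d6:-→d7:-→d8:-→d9:-→d10:-→d11:-→d12:-→d13:-→d14:-→d15:-→d16:-→d17:-→d18:-→d19:-→d20:-→d21:-→d22:-→d23:H3→d24:-→d25:- -> H3
  + 53.213.32.0/20 (H1) depth=20
  + 244.110.32.112/29 (H3) depth=29
  - 244.110.32.112/29 clear@29
  lookup 53.213.32.69: bits 00110101110101010010 walk d0:-→d1:-→d2:-→d3:-→d4:-→d5:-→d6:-→d7:-→d8:-→d9:-→d10:-→d11:-→d12:-→d13:-→d14:-→d15:-→d16:-→d17:-→d18:-→d19:-→d20:H1 -> H1
  + 33.4.159.0/24 (H1) depth=24
  + 53.213.33.56/32 (H1) depth=32
  lookup 53.213.32.3: bits 00110101110101010010000 walk d0:-→d1:-→d2:-→d3:-→d4:-→d5:-→d6:-→d7:-→d8:-→d9:-→d10:-→d11:-→d12:-→d13:-→d14:-→d15:-→d16:-→d17:-→d18:-→d19:-→d20:H1→d21:-→d22:-→d23:- -> H1
  + 244.96.0.0/12 (H1) depth=12
  - 33.4.159.0/24 clear@24
  lookup 53.213.33.56: bits 00110101110101010010000100111000 walk d0:-→d1:-→d2:-→d3:-→d4:-→d5:-→d6:-→d7:-→d8:-→d9:-→d10:-→d11:-→d12:-→d13:-→d14:-→d15:-→d16:-→d17:-→d18:-→d19:-→d20:H1→d21:-→d22:-→d23:-→d24:-→d25:-→d26:-→d27:-→d28:-→d29:-→d30:-→d31:-→d32:H1 -> H1
  + 33.4.0.0/16 (H0) depth=16
  - 244.110.32.0/23 clear@23
  + 244.110.32.112/28 (H1) depth=28
  + 53.213.33.48/28 (H1) depth=28
  + 244.110.32.0/24 (H2) depth=24
  + 53.0.0.0/8 (H3) depth=8
  lookup 244.110.32.115: bits 11110100011011100010000001110 walk d0:-→d1:-→d2:-→d3:-→d4:-→d5:-→d6:-→d7:-→d8:-→d9:-→d10:-→d11:-→d12:H1→d13:-→d14:-→d15:-→d16:-→d17:-→d18:-→d19:-→d20:-→d21:-→d22:-→d23:-→d24:H2→d25:-→d26:-→d27:-→d28:H1→d29:- -> H1
  + 33.0.0.0/12 (H1) depth=12
  + 244.110.32.0/20 (H3) depth=20
  lookup 53.213.33.94: bits 0011010111010101001000010 walk d0:-→d1:-→d2:-→d3:-→d4:-→d5:-→d6:-→d7:-→d8:H3→d9:-→d10:-→d11:-→d12:-→d13:-→d14:-→d15:-→d16:-→d17:-→d18:-→d19:-→d20:H1→d21:-→d22:-→d23:-→d24:-→d25:- -> H1
  lookup 244.110.33.145: bits 11110100011011100010000 walk d0:-→d1:-→d2:-→d3:-→d4:-→d5:-→d6:-→d7:-→d8:-→d9:-→d10:-→d11:-→d12:H1→d13:-→d14:-→d15:-→d16:-→d17:-→d18:-→d19:-→d20:H3→d21:-→d22:-→d23:- -> H3
  + 33.4.159.96/28 (H3) depth=28
  + 53.213.33.0/24 (H3) depth=24
  + 244.110.32.0/20 (H1) depth=20
  lookup 53.213.33.51: bits 0011010111010101001000010011 walk d0:-→d1:-→d2:-→d3:-→d4:-→d5:-→d6:-→d7:-→d8:H3→d9:-→d10:-→d11:-→d12:-→d13:-→d14:-→d15:-→d16:-→d17:-→d18:-→d19:-→d20:H1→d21:-→d22:-→d23:-→d24:H3→d25:-→d26:-→d27:-→d28:H1 -> H1
  lookup 53.213.33.50: bits 0011010111010101001000010011 walk d0:-→d1:-→d2:-→d3:-→d4:-→d5:-→d6:-→d7:-→d8:H3→d9:-→d10:-→d11:-→d12:-→d13:-→d14:-→d15:-→d16:-→d17:-→d18:-→d19:-→d20:H1→d21:-→d22:-→d23:-→d24:H3→d25:-→d26:-→d27:-→d28:H1 -> H1
  lookup 33.4.159.96: bits 0010000100000100100111110110 walk d0:-→d1:-→d2:-→d3:-→d4:-→d5:-→d6:-→d7:-→d8:-→d9:-→d10:-→d11:-→d12:H1→d13:-→d14:-→d15:-→d16:H0→d17:-→d18:-→d19:-→d20:-→d21:-→d22:-→d23:-→d24:-→d25:-→d26:-→d27:-→d28:H3 -> H3
  lookup 53.213.33.0: bits 00110101110101010010000100 walk d0:-→d1:-→d2:-→d3:-→d4:-→d5:-→d6:-→d7:-→d8:H3→d9:-→d10:-→d11:-→d12:-→d13:-→d14:-→d15:-→d16:-→d17:-→d18:-→d19:-→d20:H1→d21:-→d22:-→d23:-→d24:H3→d25:-→d26:- -> H3
  + 244.0.0.0/6 (H3) depth=6
  + 33.4.0.0/16 (H2) depth=16
  - 244.110.32.0/24 clear@24
  lookup 53.213.33.1: bits 00110101110101010010000100 walk d0:-→d1:-→d2:-→d3:-→d4:-→d5:-→d6:-→d7:-→d8:H3→d9:-→d10:-→d11:-→d12:-→d13:-→d14:-→d15:-→d16:-→d17:-→d18:-→d19:-→d20:H1→d21:-→d22:-→d23:-→d24:H3→d25:-→d26:- -> H3
  - 53.213.33.48/28 clear@28
  lookup 53.213.33.10: bits 00110101110101010010000100 walk d0:-→d1:-→d2:-→d3:-→d4:-→d5:-→d6:-→d7:-→d8:H3→d9:-→d10:-→d11:-→d12:-→d13:-→d14:-→d15:-→d16:-→d17:-→d18:-→d19:-→d20:H1→d21:-→d22:-→d23:-→d24:H3→d25:-→d26:- -> H3
  + 244.110.32.115/32 (H1) depth=32
  + 33.4.0.0/16 (H1) depth=16

== LOOKUPS ==
["H3","H1","H1","H1","H1","H1","H3","H1","H1","H3","H3","H3","H3"]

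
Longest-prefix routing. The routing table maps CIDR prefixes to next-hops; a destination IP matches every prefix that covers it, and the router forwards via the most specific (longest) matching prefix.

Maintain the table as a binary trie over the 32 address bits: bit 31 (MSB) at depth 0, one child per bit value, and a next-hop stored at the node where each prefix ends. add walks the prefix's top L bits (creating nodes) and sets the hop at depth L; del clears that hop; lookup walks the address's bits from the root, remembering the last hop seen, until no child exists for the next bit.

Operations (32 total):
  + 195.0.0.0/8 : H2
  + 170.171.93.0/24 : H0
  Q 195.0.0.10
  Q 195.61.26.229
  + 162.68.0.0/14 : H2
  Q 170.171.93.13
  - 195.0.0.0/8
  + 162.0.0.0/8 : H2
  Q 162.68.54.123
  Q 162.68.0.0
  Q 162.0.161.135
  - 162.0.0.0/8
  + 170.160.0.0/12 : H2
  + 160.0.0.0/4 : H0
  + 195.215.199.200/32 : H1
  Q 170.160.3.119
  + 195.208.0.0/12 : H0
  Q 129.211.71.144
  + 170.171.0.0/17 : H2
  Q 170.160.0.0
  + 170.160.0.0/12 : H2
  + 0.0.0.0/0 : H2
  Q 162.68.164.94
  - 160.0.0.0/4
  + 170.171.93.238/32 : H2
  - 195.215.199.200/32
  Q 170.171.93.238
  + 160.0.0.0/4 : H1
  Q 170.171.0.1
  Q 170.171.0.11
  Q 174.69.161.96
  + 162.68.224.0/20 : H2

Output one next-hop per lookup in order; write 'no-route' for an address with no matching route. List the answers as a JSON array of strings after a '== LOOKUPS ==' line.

Apply in order:
  + 195.0.0.0/8 (H2) depth=8
  + 170.171.93.0/24 (H0) depth=24
  lookup 195.0.0.10: bits 11000011 walk d0:-→d1:-→d2:-→d3:-→d4:-→d5:-→d6:-→d7:-→d8:H2 -> H2
  lookup 195.61.26.229: bits 11000011 walk d0:-→d1:-→d2:-→d3:-→d4:-→d5:-→d6:-→d7:-→d8:H2 -> H2
  + 162.68.0.0/14 (H2) depth=14
  lookup 170.171.93.13: bits 101010101010101101011101 walk d0:-→d1:-→d2:-→d3:-→d4:-→d5:-→d6:-→d7:-→d8:-→d9:-→d10:-→d11:-→d12:-→d13:-→d14:-→d15:-→d16:-→d17:-→d18:-→d19:-→d20:-→d21:-→d22:-→d23:-→d24:H0 -> H0
  del 195.0.0.0/8 (clear depth 8)
  + 162.0.0.0/8 (H2) depth=8
  lookup 162.68.54.123: bits 10100010010001 walk d0:-→d1:-→d2:-→d3:-→d4:-→d5:-→d6:-→d7:-→d8:H2→d9:-→d10:-→d11:-→d12:-→d13:-→d14:H2 -> H2
  lookup 162.68.0.0: bits 10100010010001 walk d0:-→d1:-→d2:-→d3:-→d4:-→d5:-→d6:-→d7:-→d8:H2→d9:-→d10:-→d11:-→d12:-→d13:-→d14:H2 -> H2
  lookup 162.0.161.135: bits 101000100 walk d0:-→d1:-→d2:-→d3:-→d4:-→d5:-→d6:-→d7:-→d8:H2→d9:- -> H2
  del 162.0.0.0/8 (clear depth 8)
  + 170.160.0.0/12 (H2) depth=12
  + 160.0.0.0/4 (H0) depth=4
  + 195.215.199.200/32 (H1) depth=32
  lookup 170.160.3.119: bits 101010101010 walk d0:-→d1:-→d2:-→d3:-→d4:H0→d5:-→d6:-→d7:-→d8:-→d9:-→d10:-→d11:-→d12:H2 -> H2
  + 195.208.0.0/12 (H0) depth=12
  lookup 129.211.71.144: bits 10 walk d0:-→d1:-→d2:- -> no-route
  + 170.171.0.0/17 (H2) depth=17
  lookup 170.160.0.0: bits 101010101010 walk d0:-→d1:-→d2:-→d3:-→d4:H0→d5:-→d6:-→d7:-→d8:-→d9:-→d10:-→d11:-→d12:H2 -> H2
  + 170.160.0.0/12 (H2) depth=12
  + 0.0.0.0/0 (H2) depth=0
  lookup 162.68.164.94: bits 10100010010001 walk d0:H2→d1:-→d2:-→d3:-→d4:H0→d5:-→d6:-→d7:-→d8:-→d9:-→d10:-→d11:-→d12:-→d13:-→d14:H2 -> H2
  del 160.0.0.0/4 (clear depth 4)
  + 170.171.93.238/32 (H2) depth=32
  del 195.215.199.200/32 (clear depth 32)
  lookup 170.171.93.238: bits 10101010101010110101110111101110 walk d0:H2→d1:-→d2:-→d3:-→d4:-→d5:-→d6:-→d7:-→d8:-→d9:-→d10:-→d11:-→d12:H2→d13:-→d14:-→d15:-→d16:-→d17:H2→d18:-→d19:-→d20:-→d21:-→d22:-→d23:-→d24:H0→d25:-→d26:-→d27:-→d28:-→d29:-→d30:-→d31:-→d32:H2 -> H2
  + 160.0.0.0/4 (H1) depth=4
  lookup 170.171.0.1: bits 10101010101010110 walk d0:H2→d1:-→d2:-→d3:-→d4:H1→d5:-→d6:-→d7:-→d8:-→d9:-→d10:-→d11:-→d12:H2→d13:-→d14:-→d15:-→d16:-→d17:H2 -> H2
  lookup 170.171.0.11: bits 10101010101010110 walk d0:H2→d1:-→d2:-→d3:-→d4:H1→d5:-→d6:-→d7:-→d8:-→d9:-→d10:-→d11:-→d12:H2→d13:-→d14:-→d15:-→d16:-→d17:H2 -> H2
  lookup 174.69.161.96: bits 10101 walk d0:H2→d1:-→d2:-→d3:-→d4:H1→d5:- -> H1
  + 162.68.224.0/20 (H2) depth=20

== LOOKUPS ==
["H2","H2","H0","H2","H2","H2","H2","no-route","H2","H2","H2","H2","H2","H1"]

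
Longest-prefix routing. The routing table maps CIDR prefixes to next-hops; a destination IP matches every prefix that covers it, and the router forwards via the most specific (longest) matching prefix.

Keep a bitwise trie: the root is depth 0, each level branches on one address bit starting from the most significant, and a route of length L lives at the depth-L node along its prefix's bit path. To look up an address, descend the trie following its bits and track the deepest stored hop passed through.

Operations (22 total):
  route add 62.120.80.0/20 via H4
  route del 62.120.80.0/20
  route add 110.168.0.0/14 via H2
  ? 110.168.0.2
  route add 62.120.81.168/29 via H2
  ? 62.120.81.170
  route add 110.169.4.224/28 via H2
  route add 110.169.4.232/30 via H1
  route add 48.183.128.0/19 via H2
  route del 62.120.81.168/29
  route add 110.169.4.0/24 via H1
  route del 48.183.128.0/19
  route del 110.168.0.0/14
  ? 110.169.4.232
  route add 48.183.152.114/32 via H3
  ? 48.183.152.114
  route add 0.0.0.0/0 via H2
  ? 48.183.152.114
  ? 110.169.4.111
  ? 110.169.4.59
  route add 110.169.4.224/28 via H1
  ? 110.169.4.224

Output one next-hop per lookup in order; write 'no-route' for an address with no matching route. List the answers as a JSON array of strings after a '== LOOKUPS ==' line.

Trace:
  + 62.120.80.0/20 (H4) depth=20
  del 62.120.80.0/20 (clear depth 20)
  + 110.168.0.0/14 (H2) depth=14
  Q 110.168.0.2: descend 01101110101010 ; hops seen [H2] ; pick H2
  + 62.120.81.168/29 (H2) depth=29
  Q 62.120.81.170: descend 00111110011110000101000110101 ; hops seen [H2] ; pick H2
  + 110.169.4.224/28 (H2) depth=28
  + 110.169.4.232/30 (H1) depth=30
  + 48.183.128.0/19 (H2) depth=19
  del 62.120.81.168/29 (clear depth 29)
  + 110.169.4.0/24 (H1) depth=24
  del 48.183.128.0/19 (clear depth 19)
  del 110.168.0.0/14 (clear depth 14)
  Q 110.169.4.232: descend 011011101010100100000100111010 ; hops seen [H1,H2,H1] ; pick H1
  + 48.183.152.114/32 (H3) depth=32
  Q 48.183.152.114: descend 00110000101101111001100001110010 ; hops seen [H3] ; pick H3
  + 0.0.0.0/0 (H2) depth=0
  Q 48.183.152.114: descend 00110000101101111001100001110010 ; hops seen [H2,H3] ; pick H3
  Q 110.169.4.111: descend 011011101010100100000100 ; hops seen [H2,H1] ; pick H1
  Q 110.169.4.59: descend 011011101010100100000100 ; hops seen [H2,H1] ; pick H1
  + 110.169.4.224/28 (H1) depth=28
  Q 110.169.4.224: descend 0110111010101001000001001110 ; hops seen [H2,H1,H1] ; pick H1

== LOOKUPS ==
["H2","H2","H1","H3","H3","H1","H1","H1"]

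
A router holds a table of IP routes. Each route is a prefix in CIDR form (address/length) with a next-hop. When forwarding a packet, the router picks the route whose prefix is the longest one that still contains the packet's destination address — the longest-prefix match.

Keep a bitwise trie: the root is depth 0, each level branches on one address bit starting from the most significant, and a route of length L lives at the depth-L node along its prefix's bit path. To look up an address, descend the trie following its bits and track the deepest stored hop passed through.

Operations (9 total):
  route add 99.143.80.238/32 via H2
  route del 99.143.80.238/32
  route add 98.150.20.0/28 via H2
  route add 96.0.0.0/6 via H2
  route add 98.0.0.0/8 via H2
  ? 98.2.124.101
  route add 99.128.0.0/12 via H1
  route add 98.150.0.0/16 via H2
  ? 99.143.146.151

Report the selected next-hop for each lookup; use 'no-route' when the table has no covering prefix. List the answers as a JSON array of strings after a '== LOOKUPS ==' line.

Trace:
  add 99.143.80.238/32 -> H2 at depth 32
  - 99.143.80.238/32 clear@32
  add 98.150.20.0/28 -> H2 at depth 28
  add 96.0.0.0/6 -> H2 at depth 6
  add 98.0.0.0/8 -> H2 at depth 8
  ? 98.2.124.101  path d0:-→d1:-→d2:-→d3:-→d4:-→d5:-→d6:H2→d7:-→d8:H2  best=H2
  add 99.128.0.0/12 -> H1 at depth 12
  add 98.150.0.0/16 -> H2 at depth 16
  ? 99.143.146.151  path d0:-→d1:-→d2:-→d3:-→d4:-→d5:-→d6:H2→d7:-→d8:-→d9:-→d10:-→d11:-→d12:H1→d13:-→d14:-→d15:-→d16:-  best=H1

== LOOKUPS ==
["H2","H1"]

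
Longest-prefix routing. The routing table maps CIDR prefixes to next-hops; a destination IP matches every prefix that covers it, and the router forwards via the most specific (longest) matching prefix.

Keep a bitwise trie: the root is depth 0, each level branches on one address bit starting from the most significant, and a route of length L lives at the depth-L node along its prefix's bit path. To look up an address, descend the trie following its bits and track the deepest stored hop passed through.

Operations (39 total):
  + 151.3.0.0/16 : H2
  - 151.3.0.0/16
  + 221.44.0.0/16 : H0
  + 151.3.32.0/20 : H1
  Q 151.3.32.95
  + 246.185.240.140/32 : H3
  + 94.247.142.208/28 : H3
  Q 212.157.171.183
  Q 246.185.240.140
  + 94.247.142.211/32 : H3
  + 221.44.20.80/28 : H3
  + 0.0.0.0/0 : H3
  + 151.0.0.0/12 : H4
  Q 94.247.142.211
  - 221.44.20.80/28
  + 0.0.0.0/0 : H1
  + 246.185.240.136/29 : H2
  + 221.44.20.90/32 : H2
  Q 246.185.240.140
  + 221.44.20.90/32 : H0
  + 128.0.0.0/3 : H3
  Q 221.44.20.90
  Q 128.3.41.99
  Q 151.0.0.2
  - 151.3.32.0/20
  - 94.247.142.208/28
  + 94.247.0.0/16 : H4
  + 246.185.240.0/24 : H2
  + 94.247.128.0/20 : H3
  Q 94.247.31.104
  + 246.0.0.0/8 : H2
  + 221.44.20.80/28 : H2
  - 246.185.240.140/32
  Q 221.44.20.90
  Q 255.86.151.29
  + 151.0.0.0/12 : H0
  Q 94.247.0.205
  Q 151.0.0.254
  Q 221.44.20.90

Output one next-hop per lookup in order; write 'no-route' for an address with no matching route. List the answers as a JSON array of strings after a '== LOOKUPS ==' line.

Process each operation:
  add 151.3.0.0/16 -> H2 at depth 16
  del 151.3.0.0/16 (clear depth 16)
  add 221.44.0.0/16 -> H0 at depth 16
  add 151.3.32.0/20 -> H1 at depth 20
  Q 151.3.32.95: descend 10010111000000110010 ; hops seen [H1] ; pick H1
  add 246.185.240.140/32 -> H3 at depth 32
  add 94.247.142.208/28 -> H3 at depth 28
  Q 212.157.171.183: descend 1101 ; hops seen [∅] ; pick no-route
  Q 246.185.240.140: descend 11110110101110011111000010001100 ; hops seen [H3] ; pick H3
  add 94.247.142.211/32 -> H3 at depth 32
  add 221.44.20.80/28 -> H3 at depth 28
  add 0.0.0.0/0 -> H3 at depth 0
  add 151.0.0.0/12 -> H4 at depth 12
  Q 94.247.142.211: descend 01011110111101111000111011010011 ; hops seen [H3,H3,H3] ; pick H3
  del 221.44.20.80/28 (clear depth 28)
  add 0.0.0.0/0 -> H1 at depth 0
  add 246.185.240.136/29 -> H2 at depth 29
  add 221.44.20.90/32 -> H2 at depth 32
  Q 246.185.240.140: descend 11110110101110011111000010001100 ; hops seen [H1,H2,H3] ; pick H3
  add 221.44.20.90/32 -> H0 at depth 32
  add 128.0.0.0/3 -> H3 at depth 3
  Q 221.44.20.90: descend 11011101001011000001010001011010 ; hops seen [H1,H0,H0] ; pick H0
  Q 128.3.41.99: descend 100 ; hops seen [H1,H3] ; pick H3
  Q 151.0.0.2: descend 10010111000000 ; hops seen [H1,H3,H4] ; pick H4
  del 151.3.32.0/20 (clear depth 20)
  del 94.247.142.208/28 (clear depth 28)
  add 94.247.0.0/16 -> H4 at depth 16
  add 246.185.240.0/24 -> H2 at depth 24
  add 94.247.128.0/20 -> H3 at depth 20
  Q 94.247.31.104: descend 0101111011110111 ; hops seen [H1,H4] ; pick H4
  add 246.0.0.0/8 -> H2 at depth 8
  add 221.44.20.80/28 -> H2 at depth 28
  del 246.185.240.140/32 (clear depth 32)
  Q 221.44.20.90: descend 11011101001011000001010001011010 ; hops seen [H1,H0,H2,H0] ; pick H0
  Q 255.86.151.29: descend 1111 ; hops seen [H1] ; pick H1
  add 151.0.0.0/12 -> H0 at depth 12
  Q 94.247.0.205: descend 0101111011110111 ; hops seen [H1,H4] ; pick H4
  Q 151.0.0.254: descend 10010111000000 ; hops seen [H1,H3,H0] ; pick H0
  Q 221.44.20.90: descend 11011101001011000001010001011010 ; hops seen [H1,H0,H2,H0] ; pick H0

== LOOKUPS ==
["H1","no-route","H3","H3","H3","H0","H3","H4","H4","H0","H1","H4","H0","H0"]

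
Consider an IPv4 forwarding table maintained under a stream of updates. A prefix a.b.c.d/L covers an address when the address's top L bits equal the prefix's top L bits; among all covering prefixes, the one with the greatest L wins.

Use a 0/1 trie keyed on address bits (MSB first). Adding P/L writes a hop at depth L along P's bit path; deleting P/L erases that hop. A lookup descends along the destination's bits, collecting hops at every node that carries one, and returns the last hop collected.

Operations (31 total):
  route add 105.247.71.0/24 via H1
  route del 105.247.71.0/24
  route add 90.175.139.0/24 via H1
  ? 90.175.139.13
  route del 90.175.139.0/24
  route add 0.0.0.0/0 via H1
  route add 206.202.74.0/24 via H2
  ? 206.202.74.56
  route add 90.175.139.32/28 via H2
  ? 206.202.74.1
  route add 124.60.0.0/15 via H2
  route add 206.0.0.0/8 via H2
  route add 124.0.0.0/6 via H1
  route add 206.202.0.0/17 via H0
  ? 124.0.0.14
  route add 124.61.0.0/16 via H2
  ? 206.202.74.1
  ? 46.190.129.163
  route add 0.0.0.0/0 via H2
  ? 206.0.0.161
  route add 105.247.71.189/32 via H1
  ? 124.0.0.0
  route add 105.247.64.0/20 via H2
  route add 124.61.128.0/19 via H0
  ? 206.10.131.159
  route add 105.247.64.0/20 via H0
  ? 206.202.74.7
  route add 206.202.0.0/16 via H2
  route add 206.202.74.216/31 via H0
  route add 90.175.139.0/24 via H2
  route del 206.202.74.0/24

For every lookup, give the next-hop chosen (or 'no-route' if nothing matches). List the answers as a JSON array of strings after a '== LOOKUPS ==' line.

Process each operation:
  add 105.247.71.0/24 -> H1 at depth 24
  - 105.247.71.0/24 clear@24
  add 90.175.139.0/24 -> H1 at depth 24
  ? 90.175.139.13  path d0:-→d1:-→d2:-→d3:-→d4:-→d5:-→d6:-→d7:-→d8:-→d9:-→d10:-→d11:-→d12:-→d13:-→d14:-→d15:-→d16:-→d17:-→d18:-→d19:-→d20:-→d21:-→d22:-→d23:-→d24:H1  best=H1
  - 90.175.139.0/24 clear@24
  add 0.0.0.0/0 -> H1 at depth 0
  add 206.202.74.0/24 -> H2 at depth 24
  ? 206.202.74.56  path d0:H1→d1:-→d2:-→d3:-→d4:-→d5:-→d6:-→d7:-→d8:-→d9:-→d10:-→d11:-→d12:-→d13:-→d14:-→d15:-→d16:-→d17:-→d18:-→d19:-→d20:-→d21:-→d22:-→d23:-→d24:H2  best=H2
  add 90.175.139.32/28 -> H2 at depth 28
  ? 206.202.74.1  path d0:H1→d1:-→d2:-→d3:-→d4:-→d5:-→d6:-→d7:-→d8:-→d9:-→d10:-→d11:-→d12:-→d13:-→d14:-→d15:-→d16:-→d17:-→d18:-→d19:-→d20:-→d21:-→d22:-→d23:-→d24:H2  best=H2
  add 124.60.0.0/15 -> H2 at depth 15
  add 206.0.0.0/8 -> H2 at depth 8
  add 124.0.0.0/6 -> H1 at depth 6
  add 206.202.0.0/17 -> H0 at depth 17
  ? 124.0.0.14  path d0:H1→d1:-→d2:-→d3:-→d4:-→d5:-→d6:H1→d7:-→d8:-→d9:-→d10:-  best=H1
  add 124.61.0.0/16 -> H2 at depth 16
  ? 206.202.74.1  path d0:H1→d1:-→d2:-→d3:-→d4:-→d5:-→d6:-→d7:-→d8:H2→d9:-→d10:-→d11:-→d12:-→d13:-→d14:-→d15:-→d16:-→d17:H0→d18:-→d19:-→d20:-→d21:-→d22:-→d23:-→d24:H2  best=H2
  ? 46.190.129.163  path d0:H1→d1:-  best=H1
  add 0.0.0.0/0 -> H2 at depth 0
  ? 206.0.0.161  path d0:H2→d1:-→d2:-→d3:-→d4:-→d5:-→d6:-→d7:-→d8:H2  best=H2
  add 105.247.71.189/32 -> H1 at depth 32
  ? 124.0.0.0  path d0:H2→d1:-→d2:-→d3:-→d4:-→d5:-→d6:H1→d7:-→d8:-→d9:-→d10:-  best=H1
  add 105.247.64.0/20 -> H2 at depth 20
  add 124.61.128.0/19 -> H0 at depth 19
  ? 206.10.131.159  path d0:H2→d1:-→d2:-→d3:-→d4:-→d5:-→d6:-→d7:-→d8:H2  best=H2
  add 105.247.64.0/20 -> H0 at depth 20
  ? 206.202.74.7  path d0:H2→d1:-→d2:-→d3:-→d4:-→d5:-→d6:-→d7:-→d8:H2→d9:-→d10:-→d11:-→d12:-→d13:-→d14:-→d15:-→d16:-→d17:H0→d18:-→d19:-→d20:-→d21:-→d22:-→d23:-→d24:H2  best=H2
  add 206.202.0.0/16 -> H2 at depth 16
  add 206.202.74.216/31 -> H0 at depth 31
  add 90.175.139.0/24 -> H2 at depth 24
  - 206.202.74.0/24 clear@24

== LOOKUPS ==
["H1","H2","H2","H1","H2","H1","H2","H1","H2","H2"]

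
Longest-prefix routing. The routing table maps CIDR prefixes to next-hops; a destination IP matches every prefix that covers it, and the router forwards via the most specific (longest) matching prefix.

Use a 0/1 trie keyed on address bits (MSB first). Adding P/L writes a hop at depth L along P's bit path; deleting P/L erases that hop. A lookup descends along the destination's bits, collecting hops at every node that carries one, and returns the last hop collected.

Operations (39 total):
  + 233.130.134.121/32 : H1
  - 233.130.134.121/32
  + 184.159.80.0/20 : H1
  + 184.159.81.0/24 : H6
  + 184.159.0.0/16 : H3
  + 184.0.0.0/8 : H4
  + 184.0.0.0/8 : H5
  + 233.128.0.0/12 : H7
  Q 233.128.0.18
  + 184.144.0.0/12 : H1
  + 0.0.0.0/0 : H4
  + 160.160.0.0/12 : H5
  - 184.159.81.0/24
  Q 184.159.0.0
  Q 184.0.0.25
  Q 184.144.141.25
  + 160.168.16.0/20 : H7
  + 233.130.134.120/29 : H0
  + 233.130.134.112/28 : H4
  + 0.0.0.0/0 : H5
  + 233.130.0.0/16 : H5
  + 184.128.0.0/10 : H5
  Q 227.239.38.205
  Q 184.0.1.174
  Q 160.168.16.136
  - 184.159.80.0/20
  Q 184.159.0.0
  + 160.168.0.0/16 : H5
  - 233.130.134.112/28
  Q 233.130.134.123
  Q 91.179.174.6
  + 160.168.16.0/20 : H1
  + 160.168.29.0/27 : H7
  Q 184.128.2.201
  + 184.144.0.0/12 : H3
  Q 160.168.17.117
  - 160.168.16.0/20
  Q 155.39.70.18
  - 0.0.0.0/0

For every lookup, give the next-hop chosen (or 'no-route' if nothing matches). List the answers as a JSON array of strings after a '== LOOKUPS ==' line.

Apply in order:
  + 233.130.134.121/32 (H1) depth=32
  del 233.130.134.121/32 (clear depth 32)
  + 184.159.80.0/20 (H1) depth=20
  + 184.159.81.0/24 (H6) depth=24
  + 184.159.0.0/16 (H3) depth=16
  + 184.0.0.0/8 (H4) depth=8
  + 184.0.0.0/8 (H5) depth=8
  + 233.128.0.0/12 (H7) depth=12
  ? 233.128.0.18  path d0:-→d1:-→d2:-→d3:-→d4:-→d5:-→d6:-→d7:-→d8:-→d9:-→d10:-→d11:-→d12:H7→d13:-→d14:-  best=H7
  + 184.144.0.0/12 (H1) depth=12
  + 0.0.0.0/0 (H4) depth=0
  + 160.160.0.0/12 (H5) depth=12
  del 184.159.81.0/24 (clear depth 24)
  ? 184.159.0.0  path d0:H4→d1:-→d2:-→d3:-→d4:-→d5:-→d6:-→d7:-→d8:H5→d9:-→d10:-→d11:-→d12:H1→d13:-→d14:-→d15:-→d16:H3→d17:-  best=H3
  ? 184.0.0.25  path d0:H4→d1:-→d2:-→d3:-→d4:-→d5:-→d6:-→d7:-→d8:H5  best=H5
  ? 184.144.141.25  path d0:H4→d1:-→d2:-→d3:-→d4:-→d5:-→d6:-→d7:-→d8:H5→d9:-→d10:-→d11:-→d12:H1  best=H1
  + 160.168.16.0/20 (H7) depth=20
  + 233.130.134.120/29 (H0) depth=29
  + 233.130.134.112/28 (H4) depth=28
  + 0.0.0.0/0 (H5) depth=0
  + 233.130.0.0/16 (H5) depth=16
  + 184.128.0.0/10 (H5) depth=10
  ? 227.239.38.205  path d0:H5→d1:-→d2:-→d3:-→d4:-  best=H5
  ? 184.0.1.174  path d0:H5→d1:-→d2:-→d3:-→d4:-→d5:-→d6:-→d7:-→d8:H5  best=H5
  ? 160.168.16.136  path d0:H5→d1:-→d2:-→d3:-→d4:-→d5:-→d6:-→d7:-→d8:-→d9:-→d10:-→d11:-→d12:H5→d13:-→d14:-→d15:-→d16:-→d17:-→d18:-→d19:-→d20:H7  best=H7
  del 184.159.80.0/20 (clear depth 20)
  ? 184.159.0.0  path d0:H5→d1:-→d2:-→d3:-→d4:-→d5:-→d6:-→d7:-→d8:H5→d9:-→d10:H5→d11:-→d12:H1→d13:-→d14:-→d15:-→d16:H3→d17:-  best=H3
  + 160.168.0.0/16 (H5) depth=16
  del 233.130.134.112/28 (clear depth 28)
  ? 233.130.134.123  path d0:H5→d1:-→d2:-→d3:-→d4:-→d5:-→d6:-→d7:-→d8:-→d9:-→d10:-→d11:-→d12:H7→d13:-→d14:-→d15:-→d16:H5→d17:-→d18:-→d19:-→d20:-→d21:-→d22:-→d23:-→d24:-→d25:-→d26:-→d27:-→d28:-→d29:H0→d30:-  best=H0
  ? 91.179.174.6  path d0:H5  best=H5
  + 160.168.16.0/20 (H1) depth=20
  + 160.168.29.0/27 (H7) depth=27
  ? 184.128.2.201  path d0:H5→d1:-→d2:-→d3:-→d4:-→d5:-→d6:-→d7:-→d8:H5→d9:-→d10:H5→d11:-  best=H5
  + 184.144.0.0/12 (H3) depth=12
  ? 160.168.17.117  path d0:H5→d1:-→d2:-→d3:-→d4:-→d5:-→d6:-→d7:-→d8:-→d9:-→d10:-→d11:-→d12:H5→d13:-→d14:-→d15:-→d16:H5→d17:-→d18:-→d19:-→d20:H1  best=H1
  del 160.168.16.0/20 (clear depth 20)
  ? 155.39.70.18  path d0:H5→d1:-→d2:-  best=H5
  del 0.0.0.0/0 (clear depth 0)

== LOOKUPS ==
["H7","H3","H5","H1","H5","H5","H7","H3","H0","H5","H5","H1","H5"]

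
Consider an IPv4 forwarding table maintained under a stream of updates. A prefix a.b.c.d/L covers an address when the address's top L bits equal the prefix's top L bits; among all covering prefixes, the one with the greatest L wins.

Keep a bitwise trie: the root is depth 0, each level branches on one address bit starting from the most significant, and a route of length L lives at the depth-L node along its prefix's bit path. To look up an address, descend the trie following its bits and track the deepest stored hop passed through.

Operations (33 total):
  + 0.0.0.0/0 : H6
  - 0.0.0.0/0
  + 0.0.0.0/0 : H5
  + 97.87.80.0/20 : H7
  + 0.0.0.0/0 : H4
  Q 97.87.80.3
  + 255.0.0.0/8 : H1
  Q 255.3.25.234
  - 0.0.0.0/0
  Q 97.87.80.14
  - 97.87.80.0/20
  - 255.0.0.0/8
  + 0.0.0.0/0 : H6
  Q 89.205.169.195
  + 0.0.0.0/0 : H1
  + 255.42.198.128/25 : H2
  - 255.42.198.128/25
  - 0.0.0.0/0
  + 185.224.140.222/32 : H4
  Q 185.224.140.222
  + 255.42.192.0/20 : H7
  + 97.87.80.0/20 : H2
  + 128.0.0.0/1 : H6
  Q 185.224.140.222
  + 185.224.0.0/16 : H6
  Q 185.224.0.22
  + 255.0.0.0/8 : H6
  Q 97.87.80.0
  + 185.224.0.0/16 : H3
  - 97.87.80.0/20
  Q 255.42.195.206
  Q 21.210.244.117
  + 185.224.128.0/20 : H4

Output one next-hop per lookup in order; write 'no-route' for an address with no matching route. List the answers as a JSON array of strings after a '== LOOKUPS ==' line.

Process each operation:
  add 0.0.0.0/0 -> H6 at depth 0
  del 0.0.0.0/0 (clear depth 0)
  add 0.0.0.0/0 -> H5 at depth 0
  add 97.87.80.0/20 -> H7 at depth 20
  add 0.0.0.0/0 -> H4 at depth 0
  ? 97.87.80.3  path d0:H4→d1:-→d2:-→d3:-→d4:-→d5:-→d6:-→d7:-→d8:-→d9:-→d10:-→d11:-→d12:-→d13:-→d14:-→d15:-→d16:-→d17:-→d18:-→d19:-→d20:H7  best=H7
  add 255.0.0.0/8 -> H1 at depth 8
  ? 255.3.25.234  path d0:H4→d1:-→d2:-→d3:-→d4:-→d5:-→d6:-→d7:-→d8:H1  best=H1
  del 0.0.0.0/0 (clear depth 0)
  ? 97.87.80.14  path d0:-→d1:-→d2:-→d3:-→d4:-→d5:-→d6:-→d7:-→d8:-→d9:-→d10:-→d11:-→d12:-→d13:-→d14:-→d15:-→d16:-→d17:-→d18:-→d19:-→d20:H7  best=H7
  del 97.87.80.0/20 (clear depth 20)
  del 255.0.0.0/8 (clear depth 8)
  add 0.0.0.0/0 -> H6 at depth 0
  ? 89.205.169.195  path d0:H6→d1:-→d2:-  best=H6
  add 0.0.0.0/0 -> H1 at depth 0
  add 255.42.198.128/25 -> H2 at depth 25
  del 255.42.198.128/25 (clear depth 25)
  del 0.0.0.0/0 (clear depth 0)
  add 185.224.140.222/32 -> H4 at depth 32
  ? 185.224.140.222  path d0:-→d1:-→d2:-→d3:-→d4:-→d5:-→d6:-→d7:-→d8:-→d9:-→d10:-→d11:-→d12:-→d13:-→d14:-→d15:-→d16:-→d17:-→d18:-→d19:-→d20:-→d21:-→d22:-→d23:-→d24:-→d25:-→d26:-→d27:-→d28:-→d29:-→d30:-→d31:-→d32:H4  best=H4
  add 255.42.192.0/20 -> H7 at depth 20
  add 97.87.80.0/20 -> H2 at depth 20
  add 128.0.0.0/1 -> H6 at depth 1
  ? 185.224.140.222  path d0:-→d1:H6→d2:-→d3:-→d4:-→d5:-→d6:-→d7:-→d8:-→d9:-→d10:-→d11:-→d12:-→d13:-→d14:-→d15:-→d16:-→d17:-→d18:-→d19:-→d20:-→d21:-→d22:-→d23:-→d24:-→d25:-→d26:-→d27:-→d28:-→d29:-→d30:-→d31:-→d32:H4  best=H4
  add 185.224.0.0/16 -> H6 at depth 16
  ? 185.224.0.22  path d0:-→d1:H6→d2:-→d3:-→d4:-→d5:-→d6:-→d7:-→d8:-→d9:-→d10:-→d11:-→d12:-→d13:-→d14:-→d15:-→d16:H6  best=H6
  add 255.0.0.0/8 -> H6 at depth 8
  ? 97.87.80.0  path d0:-→d1:-→d2:-→d3:-→d4:-→d5:-→d6:-→d7:-→d8:-→d9:-→d10:-→d11:-→d12:-→d13:-→d14:-→d15:-→d16:-→d17:-→d18:-→d19:-→d20:H2  best=H2
  add 185.224.0.0/16 -> H3 at depth 16
  del 97.87.80.0/20 (clear depth 20)
  ? 255.42.195.206  path d0:-→d1:H6→d2:-→d3:-→d4:-→d5:-→d6:-→d7:-→d8:H6→d9:-→d10:-→d11:-→d12:-→d13:-→d14:-→d15:-→d16:-→d17:-→d18:-→d19:-→d20:H7→d21:-  best=H7
  ? 21.210.244.117  path d0:-→d1:-  best=no-route
  add 185.224.128.0/20 -> H4 at depth 20

== LOOKUPS ==
["H7","H1","H7","H6","H4","H4","H6","H2","H7","no-route"]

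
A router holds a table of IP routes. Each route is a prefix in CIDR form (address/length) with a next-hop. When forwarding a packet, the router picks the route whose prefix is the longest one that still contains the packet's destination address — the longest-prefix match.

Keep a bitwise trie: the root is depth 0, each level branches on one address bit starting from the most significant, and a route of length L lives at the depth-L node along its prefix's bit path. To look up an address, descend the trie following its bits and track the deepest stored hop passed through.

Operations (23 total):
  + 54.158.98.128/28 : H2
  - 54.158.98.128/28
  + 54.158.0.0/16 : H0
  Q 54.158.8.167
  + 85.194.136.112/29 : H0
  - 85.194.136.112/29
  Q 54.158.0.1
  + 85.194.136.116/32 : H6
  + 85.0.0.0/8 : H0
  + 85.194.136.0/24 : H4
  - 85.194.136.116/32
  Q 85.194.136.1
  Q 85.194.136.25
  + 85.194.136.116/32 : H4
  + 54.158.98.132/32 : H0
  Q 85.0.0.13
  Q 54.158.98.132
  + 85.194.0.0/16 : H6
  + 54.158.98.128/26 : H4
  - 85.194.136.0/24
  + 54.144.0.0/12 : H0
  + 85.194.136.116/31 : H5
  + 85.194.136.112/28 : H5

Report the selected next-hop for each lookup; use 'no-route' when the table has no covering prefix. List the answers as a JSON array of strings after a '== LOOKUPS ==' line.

Apply in order:
  + 54.158.98.128/28 (H2) depth=28
  - 54.158.98.128/28 clear@28
  + 54.158.0.0/16 (H0) depth=16
  ? 54.158.8.167  path d0:-→d1:-→d2:-→d3:-→d4:-→d5:-→d6:-→d7:-→d8:-→d9:-→d10:-→d11:-→d12:-→d13:-→d14:-→d15:-→d16:H0→d17:-  best=H0
  + 85.194.136.112/29 (H0) depth=29
  - 85.194.136.112/29 clear@29
  ? 54.158.0.1  path d0:-→d1:-→d2:-→d3:-→d4:-→d5:-→d6:-→d7:-→d8:-→d9:-→d10:-→d11:-→d12:-→d13:-→d14:-→d15:-→d16:H0→d17:-  best=H0
  + 85.194.136.116/32 (H6) depth=32
  + 85.0.0.0/8 (H0) depth=8
  + 85.194.136.0/24 (H4) depth=24
  - 85.194.136.116/32 clear@32
  ? 85.194.136.1  path d0:-→d1:-→d2:-→d3:-→d4:-→d5:-→d6:-→d7:-→d8:H0→d9:-→d10:-→d11:-→d12:-→d13:-→d14:-→d15:-→d16:-→d17:-→d18:-→d19:-→d20:-→d21:-→d22:-→d23:-→d24:H4→d25:-  best=H4
  ? 85.194.136.25  path d0:-→d1:-→d2:-→d3:-→d4:-→d5:-→d6:-→d7:-→d8:H0→d9:-→d10:-→d11:-→d12:-→d13:-→d14:-→d15:-→d16:-→d17:-→d18:-→d19:-→d20:-→d21:-→d22:-→d23:-→d24:H4→d25:-  best=H4
  + 85.194.136.116/32 (H4) depth=32
  + 54.158.98.132/32 (H0) depth=32
  ? 85.0.0.13  path d0:-→d1:-→d2:-→d3:-→d4:-→d5:-→d6:-→d7:-→d8:H0  best=H0
  ? 54.158.98.132  path d0:-→d1:-→d2:-→d3:-→d4:-→d5:-→d6:-→d7:-→d8:-→d9:-→d10:-→d11:-→d12:-→d13:-→d14:-→d15:-→d16:H0→d17:-→d18:-→d19:-→d20:-→d21:-→d22:-→d23:-→d24:-→d25:-→d26:-→d27:-→d28:-→d29:-→d30:-→d31:-→d32:H0  best=H0
  + 85.194.0.0/16 (H6) depth=16
  + 54.158.98.128/26 (H4) depth=26
  - 85.194.136.0/24 clear@24
  + 54.144.0.0/12 (H0) depth=12
  + 85.194.136.116/31 (H5) depth=31
  + 85.194.136.112/28 (H5) depth=28

== LOOKUPS ==
["H0","H0","H4","H4","H0","H0"]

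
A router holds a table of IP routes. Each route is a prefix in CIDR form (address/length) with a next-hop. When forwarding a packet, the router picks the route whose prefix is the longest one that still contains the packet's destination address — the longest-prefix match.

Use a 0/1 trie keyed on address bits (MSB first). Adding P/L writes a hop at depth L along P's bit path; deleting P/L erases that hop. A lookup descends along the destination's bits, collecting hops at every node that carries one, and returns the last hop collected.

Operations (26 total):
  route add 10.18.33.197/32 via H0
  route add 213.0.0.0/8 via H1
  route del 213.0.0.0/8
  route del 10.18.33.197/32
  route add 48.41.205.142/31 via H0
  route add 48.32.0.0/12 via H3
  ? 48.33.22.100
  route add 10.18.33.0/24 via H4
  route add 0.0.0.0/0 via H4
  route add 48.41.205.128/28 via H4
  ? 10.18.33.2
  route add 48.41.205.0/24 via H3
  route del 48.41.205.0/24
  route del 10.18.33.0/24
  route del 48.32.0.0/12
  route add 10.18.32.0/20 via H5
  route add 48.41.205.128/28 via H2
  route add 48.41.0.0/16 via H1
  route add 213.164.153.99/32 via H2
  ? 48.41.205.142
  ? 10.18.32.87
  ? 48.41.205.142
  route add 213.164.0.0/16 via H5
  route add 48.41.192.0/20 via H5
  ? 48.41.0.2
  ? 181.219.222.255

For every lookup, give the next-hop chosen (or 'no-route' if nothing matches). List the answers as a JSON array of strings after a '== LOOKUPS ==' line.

Apply in order:
  + 10.18.33.197/32 (H0) depth=32
  + 213.0.0.0/8 (H1) depth=8
  del 213.0.0.0/8 (clear depth 8)
  del 10.18.33.197/32 (clear depth 32)
  + 48.41.205.142/31 (H0) depth=31
  + 48.32.0.0/12 (H3) depth=12
  ? 48.33.22.100  path d0:-→d1:-→d2:-→d3:-→d4:-→d5:-→d6:-→d7:-→d8:-→d9:-→d10:-→d11:-→d12:H3  best=H3
  + 10.18.33.0/24 (H4) depth=24
  + 0.0.0.0/0 (H4) depth=0
  + 48.41.205.128/28 (H4) depth=28
  ? 10.18.33.2  path d0:H4→d1:-→d2:-→d3:-→d4:-→d5:-→d6:-→d7:-→d8:-→d9:-→d10:-→d11:-→d12:-→d13:-→d14:-→d15:-→d16:-→d17:-→d18:-→d19:-→d20:-→d21:-→d22:-→d23:-→d24:H4  best=H4
  + 48.41.205.0/24 (H3) depth=24
  del 48.41.205.0/24 (clear depth 24)
  del 10.18.33.0/24 (clear depth 24)
  del 48.32.0.0/12 (clear depth 12)
  + 10.18.32.0/20 (H5) depth=20
  + 48.41.205.128/28 (H2) depth=28
  + 48.41.0.0/16 (H1) depth=16
  + 213.164.153.99/32 (H2) depth=32
  ? 48.41.205.142  path d0:H4→d1:-→d2:-→d3:-→d4:-→d5:-→d6:-→d7:-→d8:-→d9:-→d10:-→d11:-→d12:-→d13:-→d14:-→d15:-→d16:H1→d17:-→d18:-→d19:-→d20:-→d21:-→d22:-→d23:-→d24:-→d25:-→d26:-→d27:-→d28:H2→d29:-→d30:-→d31:H0  best=H0
  ? 10.18.32.87  path d0:H4→d1:-→d2:-→d3:-→d4:-→d5:-→d6:-→d7:-→d8:-→d9:-→d10:-→d11:-→d12:-→d13:-→d14:-→d15:-→d16:-→d17:-→d18:-→d19:-→d20:H5→d21:-→d22:-→d23:-  best=H5
  ? 48.41.205.142  path d0:H4→d1:-→d2:-→d3:-→d4:-→d5:-→d6:-→d7:-→d8:-→d9:-→d10:-→d11:-→d12:-→d13:-→d14:-→d15:-→d16:H1→d17:-→d18:-→d19:-→d20:-→d21:-→d22:-→d23:-→d24:-→d25:-→d26:-→d27:-→d28:H2→d29:-→d30:-→d31:H0  best=H0
  + 213.164.0.0/16 (H5) depth=16
  + 48.41.192.0/20 (H5) depth=20
  ? 48.41.0.2  path d0:H4→d1:-→d2:-→d3:-→d4:-→d5:-→d6:-→d7:-→d8:-→d9:-→d10:-→d11:-→d12:-→d13:-→d14:-→d15:-→d16:H1  best=H1
  ? 181.219.222.255  path d0:H4→d1:-  best=H4

== LOOKUPS ==
["H3","H4","H0","H5","H0","H1","H4"]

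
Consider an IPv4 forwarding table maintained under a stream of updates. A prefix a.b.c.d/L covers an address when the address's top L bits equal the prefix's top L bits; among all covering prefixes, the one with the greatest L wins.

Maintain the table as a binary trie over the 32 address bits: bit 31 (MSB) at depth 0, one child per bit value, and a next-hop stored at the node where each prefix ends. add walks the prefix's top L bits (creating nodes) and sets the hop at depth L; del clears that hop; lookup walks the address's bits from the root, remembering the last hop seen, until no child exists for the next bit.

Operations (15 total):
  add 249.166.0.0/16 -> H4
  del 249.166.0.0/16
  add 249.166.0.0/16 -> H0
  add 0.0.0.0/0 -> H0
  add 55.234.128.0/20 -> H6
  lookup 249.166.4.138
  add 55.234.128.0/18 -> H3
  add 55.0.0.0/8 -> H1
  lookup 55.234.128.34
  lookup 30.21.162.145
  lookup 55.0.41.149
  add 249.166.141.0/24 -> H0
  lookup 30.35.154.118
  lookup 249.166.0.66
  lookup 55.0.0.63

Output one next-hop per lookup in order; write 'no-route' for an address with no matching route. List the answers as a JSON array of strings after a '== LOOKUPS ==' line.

Apply in order:
  add 249.166.0.0/16 -> H4 at depth 16
  - 249.166.0.0/16 clear@16
  add 249.166.0.0/16 -> H0 at depth 16
  add 0.0.0.0/0 -> H0 at depth 0
  add 55.234.128.0/20 -> H6 at depth 20
  lookup 249.166.4.138: bits 1111100110100110 walk d0:H0→d1:-→d2:-→d3:-→d4:-→d5:-→d6:-→d7:-→d8:-→d9:-→d10:-→d11:-→d12:-→d13:-→d14:-→d15:-→d16:H0 -> H0
  add 55.234.128.0/18 -> H3 at depth 18
  add 55.0.0.0/8 -> H1 at depth 8
  lookup 55.234.128.34: bits 00110111111010101000 walk d0:H0→d1:-→d2:-→d3:-→d4:-→d5:-→d6:-→d7:-→d8:H1→d9:-→d10:-→d11:-→d12:-→d13:-→d14:-→d15:-→d16:-→d17:-→d18:H3→d19:-→d20:H6 -> H6
  lookup 30.21.162.145: bits 00 walk d0:H0→d1:-→d2:- -> H0
  lookup 55.0.41.149: bits 00110111 walk d0:H0→d1:-→d2:-→d3:-→d4:-→d5:-→d6:-→d7:-→d8:H1 -> H1
  add 249.166.141.0/24 -> H0 at depth 24
  lookup 30.35.154.118: bits 00 walk d0:H0→d1:-→d2:- -> H0
  lookup 249.166.0.66: bits 1111100110100110 walk d0:H0→d1:-→d2:-→d3:-→d4:-→d5:-→d6:-→d7:-→d8:-→d9:-→d10:-→d11:-→d12:-→d13:-→d14:-→d15:-→d16:H0 -> H0
  lookup 55.0.0.63: bits 00110111 walk d0:H0→d1:-→d2:-→d3:-→d4:-→d5:-→d6:-→d7:-→d8:H1 -> H1

== LOOKUPS ==
["H0","H6","H0","H1","H0","H0","H1"]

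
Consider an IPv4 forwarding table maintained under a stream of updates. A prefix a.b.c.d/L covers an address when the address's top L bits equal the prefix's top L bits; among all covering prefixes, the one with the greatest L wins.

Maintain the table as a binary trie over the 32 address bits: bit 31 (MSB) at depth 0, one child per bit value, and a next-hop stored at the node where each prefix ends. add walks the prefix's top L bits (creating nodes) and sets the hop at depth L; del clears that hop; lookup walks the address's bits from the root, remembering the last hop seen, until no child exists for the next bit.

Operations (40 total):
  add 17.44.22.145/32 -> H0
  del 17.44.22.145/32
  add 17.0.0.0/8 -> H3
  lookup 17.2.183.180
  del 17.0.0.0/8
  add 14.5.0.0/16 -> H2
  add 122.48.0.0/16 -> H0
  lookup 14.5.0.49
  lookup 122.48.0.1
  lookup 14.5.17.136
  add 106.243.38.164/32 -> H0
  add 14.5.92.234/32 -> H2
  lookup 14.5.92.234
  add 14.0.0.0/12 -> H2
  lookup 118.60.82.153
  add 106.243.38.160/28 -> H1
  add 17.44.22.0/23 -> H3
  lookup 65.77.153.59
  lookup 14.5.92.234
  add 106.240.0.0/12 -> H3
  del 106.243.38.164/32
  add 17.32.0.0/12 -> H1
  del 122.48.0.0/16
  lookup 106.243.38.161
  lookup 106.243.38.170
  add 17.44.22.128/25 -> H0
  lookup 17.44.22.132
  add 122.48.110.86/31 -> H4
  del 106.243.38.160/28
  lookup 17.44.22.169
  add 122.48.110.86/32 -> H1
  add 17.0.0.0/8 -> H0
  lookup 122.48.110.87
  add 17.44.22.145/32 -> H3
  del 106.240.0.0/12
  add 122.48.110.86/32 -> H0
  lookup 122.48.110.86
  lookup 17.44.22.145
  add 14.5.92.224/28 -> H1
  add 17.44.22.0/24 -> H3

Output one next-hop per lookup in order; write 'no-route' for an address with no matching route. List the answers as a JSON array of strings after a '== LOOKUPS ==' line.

Trace:
  + 17.44.22.145/32 (H0) depth=32
  - 17.44.22.145/32 clear@32
  + 17.0.0.0/8 (H3) depth=8
  lookup 17.2.183.180: bits 0001000100 walk d0:-→d1:-→d2:-→d3:-→d4:-→d5:-→d6:-→d7:-→d8:H3→d9:-→d10:- -> H3
  - 17.0.0.0/8 clear@8
  + 14.5.0.0/16 (H2) depth=16
  + 122.48.0.0/16 (H0) depth=16
  lookup 14.5.0.49: bits 0000111000000101 walk d0:-→d1:-→d2:-→d3:-→d4:-→d5:-→d6:-→d7:-→d8:-→d9:-→d10:-→d11:-→d12:-→d13:-→d14:-→d15:-→d16:H2 -> H2
  lookup 122.48.0.1: bits 0111101000110000 walk d0:-→d1:-→d2:-→d3:-→d4:-→d5:-→d6:-→d7:-→d8:-→d9:-→d10:-→d11:-→d12:-→d13:-→d14:-→d15:-→d16:H0 -> H0
  lookup 14.5.17.136: bits 0000111000000101 walk d0:-→d1:-→d2:-→d3:-→d4:-→d5:-→d6:-→d7:-→d8:-→d9:-→d10:-→d11:-→d12:-→d13:-→d14:-→d15:-→d16:H2 -> H2
  + 106.243.38.164/32 (H0) depth=32
  + 14.5.92.234/32 (H2) depth=32
  lookup 14.5.92.234: bits 00001110000001010101110011101010 walk d0:-→d1:-→d2:-→d3:-→d4:-→d5:-→d6:-→d7:-→d8:-→d9:-→d10:-→d11:-→d12:-→d13:-→d14:-→d15:-→d16:H2→d17:-→d18:-→d19:-→d20:-→d21:-→d22:-→d23:-→d24:-→d25:-→d26:-→d27:-→d28:-→d29:-→d30:-→d31:-→d32:H2 -> H2
  + 14.0.0.0/12 (H2) depth=12
  lookup 118.60.82.153: bits 0111 walk d0:-→d1:-→d2:-→d3:-→d4:- -> no-route
  + 106.243.38.160/28 (H1) depth=28
  + 17.44.22.0/23 (H3) depth=23
  lookup 65.77.153.59: bits 01 walk d0:-→d1:-→d2:- -> no-route
  lookup 14.5.92.234: bits 00001110000001010101110011101010 walk d0:-→d1:-→d2:-→d3:-→d4:-→d5:-→d6:-→d7:-→d8:-→d9:-→d10:-→d11:-→d12:H2→d13:-→d14:-→d15:-→d16:H2→d17:-→d18:-→d19:-→d20:-→d21:-→d22:-→d23:-→d24:-→d25:-→d26:-→d27:-→d28:-→d29:-→d30:-→d31:-→d32:H2 -> H2
  + 106.240.0.0/12 (H3) depth=12
  - 106.243.38.164/32 clear@32
  + 17.32.0.0/12 (H1) depth=12
  - 122.48.0.0/16 clear@16
  lookup 106.243.38.161: bits 01101010111100110010011010100 walk d0:-→d1:-→d2:-→d3:-→d4:-→d5:-→d6:-→d7:-→d8:-→d9:-→d10:-→d11:-→d12:H3→d13:-→d14:-→d15:-→d16:-→d17:-→d18:-→d19:-→d20:-→d21:-→d22:-→d23:-→d24:-→d25:-→d26:-→d27:-→d28:H1→d29:- -> H1
  lookup 106.243.38.170: bits 0110101011110011001001101010 walk d0:-→d1:-→d2:-→d3:-→d4:-→d5:-→d6:-→d7:-→d8:-→d9:-→d10:-→d11:-→d12:H3→d13:-→d14:-→d15:-→d16:-→d17:-→d18:-→d19:-→d20:-→d21:-→d22:-→d23:-→d24:-→d25:-→d26:-→d27:-→d28:H1 -> H1
  + 17.44.22.128/25 (H0) depth=25
  lookup 17.44.22.132: bits 000100010010110000010110100 walk d0:-→d1:-→d2:-→d3:-→d4:-→d5:-→d6:-→d7:-→d8:-→d9:-→d10:-→d11:-→d12:H1→d13:-→d14:-→d15:-→d16:-→d17:-→d18:-→d19:-→d20:-→d21:-→d22:-→d23:H3→d24:-→d25:H0→d26:-→d27:- -> H0
  + 122.48.110.86/31 (H4) depth=31
  - 106.243.38.160/28 clear@28
  lookup 17.44.22.169: bits 00010001001011000001011010 walk d0:-→d1:-→d2:-→d3:-→d4:-→d5:-→d6:-→d7:-→d8:-→d9:-→d10:-→d11:-→d12:H1→d13:-→d14:-→d15:-→d16:-→d17:-→d18:-→d19:-→d20:-→d21:-→d22:-→d23:H3→d24:-→d25:H0→d26:- -> H0
  + 122.48.110.86/32 (H1) depth=32
  + 17.0.0.0/8 (H0) depth=8
  lookup 122.48.110.87: bits 0111101000110000011011100101011 walk d0:-→d1:-→d2:-→d3:-→d4:-→d5:-→d6:-→d7:-→d8:-→d9:-→d10:-→d11:-→d12:-→d13:-→d14:-→d15:-→d16:-→d17:-→d18:-→d19:-→d20:-→d21:-→d22:-→d23:-→d24:-→d25:-→d26:-→d27:-→d28:-→d29:-→d30:-→d31:H4 -> H4
  + 17.44.22.145/32 (H3) depth=32
  - 106.240.0.0/12 clear@12
  + 122.48.110.86/32 (H0) depth=32
  lookup 122.48.110.86: bits 01111010001100000110111001010110 walk d0:-→d1:-→d2:-→d3:-→d4:-→d5:-→d6:-→d7:-→d8:-→d9:-→d10:-→d11:-→d12:-→d13:-→d14:-→d15:-→d16:-→d17:-→d18:-→d19:-→d20:-→d21:-→d22:-→d23:-→d24:-→d25:-→d26:-→d27:-→d28:-→d29:-→d30:-→d31:H4→d32:H0 -> H0
  lookup 17.44.22.145: bits 00010001001011000001011010010001 walk d0:-→d1:-→d2:-→d3:-→d4:-→d5:-→d6:-→d7:-→d8:H0→d9:-→d10:-→d11:-→d12:H1→d13:-→d14:-→d15:-→d16:-→d17:-→d18:-→d19:-→d20:-→d21:-→d22:-→d23:H3→d24:-→d25:H0→d26:-→d27:-→d28:-→d29:-→d30:-→d31:-→d32:H3 -> H3
  + 14.5.92.224/28 (H1) depth=28
  + 17.44.22.0/24 (H3) depth=24

== LOOKUPS ==
["H3","H2","H0","H2","H2","no-route","no-route","H2","H1","H1","H0","H0","H4","H0","H3"]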